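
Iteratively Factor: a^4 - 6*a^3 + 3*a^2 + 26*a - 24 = (a - 4)*(a^3 - 2*a^2 - 5*a + 6) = (a - 4)*(a - 3)*(a^2 + a - 2) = (a - 4)*(a - 3)*(a + 2)*(a - 1)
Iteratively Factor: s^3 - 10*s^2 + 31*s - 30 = (s - 2)*(s^2 - 8*s + 15) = (s - 3)*(s - 2)*(s - 5)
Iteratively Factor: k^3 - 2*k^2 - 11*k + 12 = (k - 4)*(k^2 + 2*k - 3) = (k - 4)*(k - 1)*(k + 3)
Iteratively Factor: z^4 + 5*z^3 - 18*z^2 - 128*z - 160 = (z + 4)*(z^3 + z^2 - 22*z - 40) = (z - 5)*(z + 4)*(z^2 + 6*z + 8) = (z - 5)*(z + 2)*(z + 4)*(z + 4)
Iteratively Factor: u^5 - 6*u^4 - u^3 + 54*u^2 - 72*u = (u)*(u^4 - 6*u^3 - u^2 + 54*u - 72) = u*(u - 2)*(u^3 - 4*u^2 - 9*u + 36) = u*(u - 4)*(u - 2)*(u^2 - 9) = u*(u - 4)*(u - 3)*(u - 2)*(u + 3)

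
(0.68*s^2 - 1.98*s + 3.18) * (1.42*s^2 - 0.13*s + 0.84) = 0.9656*s^4 - 2.9*s^3 + 5.3442*s^2 - 2.0766*s + 2.6712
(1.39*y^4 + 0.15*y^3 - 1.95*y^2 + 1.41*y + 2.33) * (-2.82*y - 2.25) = -3.9198*y^5 - 3.5505*y^4 + 5.1615*y^3 + 0.411300000000001*y^2 - 9.7431*y - 5.2425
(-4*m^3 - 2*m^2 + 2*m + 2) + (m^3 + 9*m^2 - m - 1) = -3*m^3 + 7*m^2 + m + 1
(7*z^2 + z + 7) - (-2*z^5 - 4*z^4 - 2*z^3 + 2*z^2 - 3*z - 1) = 2*z^5 + 4*z^4 + 2*z^3 + 5*z^2 + 4*z + 8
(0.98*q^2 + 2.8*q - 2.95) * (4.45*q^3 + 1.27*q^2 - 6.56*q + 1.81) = 4.361*q^5 + 13.7046*q^4 - 16.0003*q^3 - 20.3407*q^2 + 24.42*q - 5.3395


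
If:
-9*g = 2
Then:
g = -2/9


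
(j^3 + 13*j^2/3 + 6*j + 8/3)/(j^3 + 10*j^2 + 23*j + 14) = (j + 4/3)/(j + 7)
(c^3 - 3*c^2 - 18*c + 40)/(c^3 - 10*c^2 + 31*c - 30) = (c + 4)/(c - 3)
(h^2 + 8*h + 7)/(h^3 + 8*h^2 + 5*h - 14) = (h + 1)/(h^2 + h - 2)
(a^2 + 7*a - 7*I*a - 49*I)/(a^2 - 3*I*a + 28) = (a + 7)/(a + 4*I)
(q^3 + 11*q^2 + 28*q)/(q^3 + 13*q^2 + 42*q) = (q + 4)/(q + 6)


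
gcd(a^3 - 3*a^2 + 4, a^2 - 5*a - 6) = a + 1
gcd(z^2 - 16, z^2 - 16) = z^2 - 16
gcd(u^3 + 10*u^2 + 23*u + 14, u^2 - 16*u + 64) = 1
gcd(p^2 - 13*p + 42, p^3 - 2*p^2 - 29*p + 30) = p - 6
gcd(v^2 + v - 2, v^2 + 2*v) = v + 2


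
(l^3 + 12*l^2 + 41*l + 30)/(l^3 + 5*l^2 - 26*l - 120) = (l^2 + 6*l + 5)/(l^2 - l - 20)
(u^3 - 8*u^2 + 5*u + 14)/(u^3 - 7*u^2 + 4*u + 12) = (u - 7)/(u - 6)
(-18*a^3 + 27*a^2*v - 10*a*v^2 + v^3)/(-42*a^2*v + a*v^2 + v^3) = (3*a^2 - 4*a*v + v^2)/(v*(7*a + v))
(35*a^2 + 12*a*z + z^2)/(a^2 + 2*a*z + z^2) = (35*a^2 + 12*a*z + z^2)/(a^2 + 2*a*z + z^2)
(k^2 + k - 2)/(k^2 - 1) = (k + 2)/(k + 1)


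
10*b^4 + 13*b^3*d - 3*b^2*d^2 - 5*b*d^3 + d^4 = (-5*b + d)*(-2*b + d)*(b + d)^2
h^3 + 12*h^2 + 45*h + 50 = (h + 2)*(h + 5)^2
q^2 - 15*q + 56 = (q - 8)*(q - 7)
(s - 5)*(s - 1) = s^2 - 6*s + 5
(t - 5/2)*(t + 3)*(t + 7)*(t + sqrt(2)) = t^4 + sqrt(2)*t^3 + 15*t^3/2 - 4*t^2 + 15*sqrt(2)*t^2/2 - 105*t/2 - 4*sqrt(2)*t - 105*sqrt(2)/2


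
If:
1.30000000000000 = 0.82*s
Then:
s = 1.59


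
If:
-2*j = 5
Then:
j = -5/2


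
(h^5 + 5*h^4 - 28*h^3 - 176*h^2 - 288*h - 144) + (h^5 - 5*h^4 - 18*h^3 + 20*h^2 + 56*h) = 2*h^5 - 46*h^3 - 156*h^2 - 232*h - 144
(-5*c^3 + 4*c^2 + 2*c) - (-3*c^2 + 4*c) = -5*c^3 + 7*c^2 - 2*c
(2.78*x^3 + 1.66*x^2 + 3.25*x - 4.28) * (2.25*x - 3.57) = 6.255*x^4 - 6.1896*x^3 + 1.3863*x^2 - 21.2325*x + 15.2796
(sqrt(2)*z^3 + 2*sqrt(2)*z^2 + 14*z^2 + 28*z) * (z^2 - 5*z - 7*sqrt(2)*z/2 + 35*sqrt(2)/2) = sqrt(2)*z^5 - 3*sqrt(2)*z^4 + 7*z^4 - 59*sqrt(2)*z^3 - 21*z^3 - 70*z^2 + 147*sqrt(2)*z^2 + 490*sqrt(2)*z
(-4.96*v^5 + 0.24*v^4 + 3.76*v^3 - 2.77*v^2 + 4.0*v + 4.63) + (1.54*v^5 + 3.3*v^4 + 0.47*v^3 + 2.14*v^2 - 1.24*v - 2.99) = -3.42*v^5 + 3.54*v^4 + 4.23*v^3 - 0.63*v^2 + 2.76*v + 1.64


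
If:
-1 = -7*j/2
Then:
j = 2/7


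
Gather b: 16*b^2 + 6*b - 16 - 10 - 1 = 16*b^2 + 6*b - 27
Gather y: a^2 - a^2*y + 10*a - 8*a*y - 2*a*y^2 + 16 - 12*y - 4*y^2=a^2 + 10*a + y^2*(-2*a - 4) + y*(-a^2 - 8*a - 12) + 16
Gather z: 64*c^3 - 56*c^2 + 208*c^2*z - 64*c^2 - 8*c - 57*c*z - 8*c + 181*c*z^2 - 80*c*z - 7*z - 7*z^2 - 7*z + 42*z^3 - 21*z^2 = 64*c^3 - 120*c^2 - 16*c + 42*z^3 + z^2*(181*c - 28) + z*(208*c^2 - 137*c - 14)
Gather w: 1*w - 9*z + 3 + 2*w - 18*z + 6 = 3*w - 27*z + 9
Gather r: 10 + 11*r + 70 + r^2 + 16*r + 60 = r^2 + 27*r + 140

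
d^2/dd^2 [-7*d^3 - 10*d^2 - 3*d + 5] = -42*d - 20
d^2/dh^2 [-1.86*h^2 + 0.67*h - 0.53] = -3.72000000000000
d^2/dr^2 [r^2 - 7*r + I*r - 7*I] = 2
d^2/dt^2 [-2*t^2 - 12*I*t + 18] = -4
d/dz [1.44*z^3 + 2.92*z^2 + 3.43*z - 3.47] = 4.32*z^2 + 5.84*z + 3.43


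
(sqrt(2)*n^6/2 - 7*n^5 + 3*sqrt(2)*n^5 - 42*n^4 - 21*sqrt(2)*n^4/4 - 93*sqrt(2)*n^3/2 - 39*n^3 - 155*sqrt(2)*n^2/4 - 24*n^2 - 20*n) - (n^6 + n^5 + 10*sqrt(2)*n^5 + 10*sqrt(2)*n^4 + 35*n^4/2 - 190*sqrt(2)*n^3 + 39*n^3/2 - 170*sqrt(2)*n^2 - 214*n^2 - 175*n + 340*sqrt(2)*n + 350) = -n^6 + sqrt(2)*n^6/2 - 7*sqrt(2)*n^5 - 8*n^5 - 119*n^4/2 - 61*sqrt(2)*n^4/4 - 117*n^3/2 + 287*sqrt(2)*n^3/2 + 525*sqrt(2)*n^2/4 + 190*n^2 - 340*sqrt(2)*n + 155*n - 350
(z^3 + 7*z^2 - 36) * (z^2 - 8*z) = z^5 - z^4 - 56*z^3 - 36*z^2 + 288*z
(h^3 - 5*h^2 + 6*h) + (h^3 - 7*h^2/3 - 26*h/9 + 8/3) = 2*h^3 - 22*h^2/3 + 28*h/9 + 8/3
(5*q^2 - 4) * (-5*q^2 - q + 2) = -25*q^4 - 5*q^3 + 30*q^2 + 4*q - 8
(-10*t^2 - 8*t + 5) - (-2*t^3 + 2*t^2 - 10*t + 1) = 2*t^3 - 12*t^2 + 2*t + 4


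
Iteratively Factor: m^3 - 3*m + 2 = (m - 1)*(m^2 + m - 2) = (m - 1)*(m + 2)*(m - 1)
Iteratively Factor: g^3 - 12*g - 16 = (g + 2)*(g^2 - 2*g - 8) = (g + 2)^2*(g - 4)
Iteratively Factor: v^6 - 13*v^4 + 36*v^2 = (v + 3)*(v^5 - 3*v^4 - 4*v^3 + 12*v^2) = (v - 3)*(v + 3)*(v^4 - 4*v^2) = v*(v - 3)*(v + 3)*(v^3 - 4*v) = v*(v - 3)*(v - 2)*(v + 3)*(v^2 + 2*v) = v^2*(v - 3)*(v - 2)*(v + 3)*(v + 2)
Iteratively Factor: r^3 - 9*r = (r)*(r^2 - 9) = r*(r + 3)*(r - 3)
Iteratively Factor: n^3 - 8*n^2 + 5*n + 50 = (n - 5)*(n^2 - 3*n - 10) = (n - 5)^2*(n + 2)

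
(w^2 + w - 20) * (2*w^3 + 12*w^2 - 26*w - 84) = 2*w^5 + 14*w^4 - 54*w^3 - 350*w^2 + 436*w + 1680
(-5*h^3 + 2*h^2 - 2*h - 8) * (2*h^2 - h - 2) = -10*h^5 + 9*h^4 + 4*h^3 - 18*h^2 + 12*h + 16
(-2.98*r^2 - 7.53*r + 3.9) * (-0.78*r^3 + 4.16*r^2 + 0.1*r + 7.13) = 2.3244*r^5 - 6.5234*r^4 - 34.6648*r^3 - 5.7764*r^2 - 53.2989*r + 27.807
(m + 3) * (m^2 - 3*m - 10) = m^3 - 19*m - 30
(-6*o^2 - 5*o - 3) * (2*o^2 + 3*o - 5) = -12*o^4 - 28*o^3 + 9*o^2 + 16*o + 15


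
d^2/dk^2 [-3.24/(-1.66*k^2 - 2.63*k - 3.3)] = (-17.856288*k^2 - 28.290384*k + 3.24*(3.32*k + 2.63)*(6.64*k + 5.26) - 35.49744)/(1.66*k^2 + 2.63*k + 3.3)^3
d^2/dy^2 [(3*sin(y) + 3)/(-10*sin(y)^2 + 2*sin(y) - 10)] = 3*(25*sin(y)^5 + 105*sin(y)^4 - 215*sin(y)^3 - 244*sin(y)^2 + 210*sin(y) + 38)/(2*(5*sin(y)^2 - sin(y) + 5)^3)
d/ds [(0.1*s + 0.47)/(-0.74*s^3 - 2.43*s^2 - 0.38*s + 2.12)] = (0.148*s^3 + 1.2864*s^2 + 2.2842*s + 0.3906)/(0.5476*s^6 + 3.5964*s^5 + 6.4673*s^4 - 1.2908*s^3 - 10.1588*s^2 - 1.6112*s + 4.4944)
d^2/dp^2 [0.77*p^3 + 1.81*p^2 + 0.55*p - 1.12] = 4.62*p + 3.62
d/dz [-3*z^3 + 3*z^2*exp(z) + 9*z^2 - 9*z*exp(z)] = 3*z^2*exp(z) - 9*z^2 - 3*z*exp(z) + 18*z - 9*exp(z)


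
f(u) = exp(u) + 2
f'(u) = exp(u)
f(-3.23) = 2.04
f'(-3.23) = 0.04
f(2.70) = 16.88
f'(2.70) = 14.88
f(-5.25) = 2.01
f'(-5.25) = 0.01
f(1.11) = 5.03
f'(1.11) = 3.03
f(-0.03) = 2.97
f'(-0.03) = 0.97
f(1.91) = 8.75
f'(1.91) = 6.75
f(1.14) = 5.13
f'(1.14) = 3.13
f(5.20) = 183.27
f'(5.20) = 181.27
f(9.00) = 8105.08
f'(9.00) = 8103.08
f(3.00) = 22.09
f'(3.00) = 20.09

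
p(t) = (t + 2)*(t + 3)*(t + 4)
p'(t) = (t + 2)*(t + 3) + (t + 2)*(t + 4) + (t + 3)*(t + 4) = 3*t^2 + 18*t + 26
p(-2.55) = -0.36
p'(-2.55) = -0.39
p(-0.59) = 11.59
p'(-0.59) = 16.42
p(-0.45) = 14.03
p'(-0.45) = 18.51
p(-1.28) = 3.37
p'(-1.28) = 7.88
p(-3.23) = 0.22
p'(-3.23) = -0.84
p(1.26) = 73.05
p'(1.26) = 53.44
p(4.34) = 388.11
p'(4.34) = 160.63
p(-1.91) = 0.21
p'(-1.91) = 2.56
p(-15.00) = -1716.00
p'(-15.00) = 431.00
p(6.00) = 720.00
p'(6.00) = 242.00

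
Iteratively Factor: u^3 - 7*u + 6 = (u - 1)*(u^2 + u - 6) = (u - 1)*(u + 3)*(u - 2)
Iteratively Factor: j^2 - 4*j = (j)*(j - 4)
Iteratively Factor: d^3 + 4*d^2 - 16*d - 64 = (d - 4)*(d^2 + 8*d + 16) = (d - 4)*(d + 4)*(d + 4)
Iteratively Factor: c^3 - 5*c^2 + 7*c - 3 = (c - 3)*(c^2 - 2*c + 1) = (c - 3)*(c - 1)*(c - 1)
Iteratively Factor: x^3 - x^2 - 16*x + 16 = (x - 4)*(x^2 + 3*x - 4) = (x - 4)*(x + 4)*(x - 1)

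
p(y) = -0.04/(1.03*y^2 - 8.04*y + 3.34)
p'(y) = -0.04*(8.04 - 2.06*y)/(1.03*y^2 - 8.04*y + 3.34)^2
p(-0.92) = -0.00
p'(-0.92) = -0.00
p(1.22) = 0.01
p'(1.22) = -0.01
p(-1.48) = -0.00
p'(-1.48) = -0.00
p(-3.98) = -0.00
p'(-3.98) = -0.00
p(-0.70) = -0.00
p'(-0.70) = -0.00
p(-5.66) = -0.00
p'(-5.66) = -0.00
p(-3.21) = -0.00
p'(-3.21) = -0.00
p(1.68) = 0.01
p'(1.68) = -0.00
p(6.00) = 0.01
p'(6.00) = 0.00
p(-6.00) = -0.00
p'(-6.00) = -0.00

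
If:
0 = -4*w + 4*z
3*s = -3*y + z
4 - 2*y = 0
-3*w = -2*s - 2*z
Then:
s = -6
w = -12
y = 2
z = -12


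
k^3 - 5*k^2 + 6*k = k*(k - 3)*(k - 2)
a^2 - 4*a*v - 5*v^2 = (a - 5*v)*(a + v)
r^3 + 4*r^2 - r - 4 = (r - 1)*(r + 1)*(r + 4)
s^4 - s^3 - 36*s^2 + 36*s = s*(s - 6)*(s - 1)*(s + 6)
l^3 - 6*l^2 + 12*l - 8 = (l - 2)^3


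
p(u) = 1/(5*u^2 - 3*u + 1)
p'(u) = (3 - 10*u)/(5*u^2 - 3*u + 1)^2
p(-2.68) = 0.02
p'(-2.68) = 0.01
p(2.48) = 0.04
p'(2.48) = -0.04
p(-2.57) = 0.02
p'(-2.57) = 0.02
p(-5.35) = 0.01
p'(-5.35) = 0.00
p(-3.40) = 0.01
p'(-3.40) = 0.01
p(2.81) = 0.03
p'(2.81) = -0.02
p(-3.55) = 0.01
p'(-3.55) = 0.01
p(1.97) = 0.07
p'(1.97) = -0.08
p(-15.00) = 0.00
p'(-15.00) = 0.00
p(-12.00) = 0.00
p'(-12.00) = 0.00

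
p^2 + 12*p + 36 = (p + 6)^2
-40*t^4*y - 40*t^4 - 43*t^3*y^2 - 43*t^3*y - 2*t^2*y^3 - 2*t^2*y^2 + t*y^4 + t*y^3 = (-8*t + y)*(t + y)*(5*t + y)*(t*y + t)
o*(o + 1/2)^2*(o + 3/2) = o^4 + 5*o^3/2 + 7*o^2/4 + 3*o/8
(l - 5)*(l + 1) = l^2 - 4*l - 5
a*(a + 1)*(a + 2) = a^3 + 3*a^2 + 2*a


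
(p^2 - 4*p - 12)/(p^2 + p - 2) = (p - 6)/(p - 1)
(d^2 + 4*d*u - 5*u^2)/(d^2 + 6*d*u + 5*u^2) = (d - u)/(d + u)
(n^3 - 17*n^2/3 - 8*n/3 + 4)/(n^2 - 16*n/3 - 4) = (3*n^2 + n - 2)/(3*n + 2)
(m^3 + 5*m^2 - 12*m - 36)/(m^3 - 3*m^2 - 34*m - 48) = (m^2 + 3*m - 18)/(m^2 - 5*m - 24)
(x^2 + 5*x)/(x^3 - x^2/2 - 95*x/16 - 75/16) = 16*x*(x + 5)/(16*x^3 - 8*x^2 - 95*x - 75)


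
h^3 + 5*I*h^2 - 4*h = h*(h + I)*(h + 4*I)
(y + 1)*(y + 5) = y^2 + 6*y + 5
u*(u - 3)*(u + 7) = u^3 + 4*u^2 - 21*u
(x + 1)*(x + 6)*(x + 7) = x^3 + 14*x^2 + 55*x + 42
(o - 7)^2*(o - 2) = o^3 - 16*o^2 + 77*o - 98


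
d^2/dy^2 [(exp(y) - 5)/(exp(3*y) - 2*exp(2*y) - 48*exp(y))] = (4*exp(5*y) - 51*exp(4*y) + 306*exp(3*y) + 304*exp(2*y) - 1440*exp(y) - 11520)*exp(-y)/(exp(6*y) - 6*exp(5*y) - 132*exp(4*y) + 568*exp(3*y) + 6336*exp(2*y) - 13824*exp(y) - 110592)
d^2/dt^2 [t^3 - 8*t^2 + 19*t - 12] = 6*t - 16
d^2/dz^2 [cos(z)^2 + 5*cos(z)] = -5*cos(z) - 2*cos(2*z)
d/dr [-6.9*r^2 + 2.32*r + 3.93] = 2.32 - 13.8*r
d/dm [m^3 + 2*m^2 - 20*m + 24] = 3*m^2 + 4*m - 20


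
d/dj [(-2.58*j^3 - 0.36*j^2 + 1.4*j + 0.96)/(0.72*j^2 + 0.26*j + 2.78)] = (-1.8576*j^4 - 1.3416*j^3 - 22.6188*j^2 - 3.384*j + 3.6424)/(0.5184*j^4 + 0.3744*j^3 + 4.0708*j^2 + 1.4456*j + 7.7284)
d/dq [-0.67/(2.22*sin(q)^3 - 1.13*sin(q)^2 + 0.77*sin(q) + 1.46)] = (4.4622*sin(q)^2 - 1.5142*sin(q) + 0.5159)*cos(q)/(2.22*sin(q)^3 - 1.13*sin(q)^2 + 0.77*sin(q) + 1.46)^2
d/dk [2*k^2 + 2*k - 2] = 4*k + 2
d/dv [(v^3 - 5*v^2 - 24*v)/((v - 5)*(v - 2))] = (v^4 - 14*v^3 + 89*v^2 - 100*v - 240)/(v^4 - 14*v^3 + 69*v^2 - 140*v + 100)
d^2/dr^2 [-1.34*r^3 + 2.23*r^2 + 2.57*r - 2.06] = 4.46 - 8.04*r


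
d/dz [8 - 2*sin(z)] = -2*cos(z)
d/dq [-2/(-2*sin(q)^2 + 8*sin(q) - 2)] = 2*(2 - sin(q))*cos(q)/(sin(q)^2 - 4*sin(q) + 1)^2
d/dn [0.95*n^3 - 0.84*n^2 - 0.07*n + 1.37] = 2.85*n^2 - 1.68*n - 0.07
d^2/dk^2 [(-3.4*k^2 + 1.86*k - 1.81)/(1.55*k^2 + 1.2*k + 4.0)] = (21.5853*k^3 + 100.38885*k^2 - 89.3916*k - 109.4248)/(3.723875*k^6 + 8.649*k^5 + 35.526*k^4 + 46.368*k^3 + 91.68*k^2 + 57.6*k + 64.0)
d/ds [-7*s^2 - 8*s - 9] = -14*s - 8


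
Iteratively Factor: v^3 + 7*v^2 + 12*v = (v + 3)*(v^2 + 4*v) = (v + 3)*(v + 4)*(v)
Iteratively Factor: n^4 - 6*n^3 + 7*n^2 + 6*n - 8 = (n - 4)*(n^3 - 2*n^2 - n + 2) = (n - 4)*(n - 2)*(n^2 - 1) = (n - 4)*(n - 2)*(n - 1)*(n + 1)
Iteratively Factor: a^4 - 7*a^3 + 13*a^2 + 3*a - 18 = (a - 2)*(a^3 - 5*a^2 + 3*a + 9) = (a - 2)*(a + 1)*(a^2 - 6*a + 9) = (a - 3)*(a - 2)*(a + 1)*(a - 3)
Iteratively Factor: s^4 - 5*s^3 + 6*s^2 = (s - 3)*(s^3 - 2*s^2) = s*(s - 3)*(s^2 - 2*s) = s*(s - 3)*(s - 2)*(s)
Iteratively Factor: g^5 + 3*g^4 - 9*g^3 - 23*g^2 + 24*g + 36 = (g + 3)*(g^4 - 9*g^2 + 4*g + 12) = (g + 1)*(g + 3)*(g^3 - g^2 - 8*g + 12) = (g + 1)*(g + 3)^2*(g^2 - 4*g + 4) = (g - 2)*(g + 1)*(g + 3)^2*(g - 2)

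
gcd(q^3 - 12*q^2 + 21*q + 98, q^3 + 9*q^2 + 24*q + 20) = q + 2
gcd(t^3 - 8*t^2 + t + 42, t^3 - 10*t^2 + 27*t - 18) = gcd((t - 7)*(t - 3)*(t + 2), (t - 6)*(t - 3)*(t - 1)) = t - 3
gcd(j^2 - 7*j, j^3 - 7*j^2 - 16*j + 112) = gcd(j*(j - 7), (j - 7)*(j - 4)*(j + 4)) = j - 7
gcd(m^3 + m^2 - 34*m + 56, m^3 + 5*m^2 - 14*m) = m^2 + 5*m - 14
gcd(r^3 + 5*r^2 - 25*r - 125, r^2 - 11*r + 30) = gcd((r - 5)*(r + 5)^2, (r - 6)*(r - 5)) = r - 5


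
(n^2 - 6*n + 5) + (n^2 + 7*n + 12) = 2*n^2 + n + 17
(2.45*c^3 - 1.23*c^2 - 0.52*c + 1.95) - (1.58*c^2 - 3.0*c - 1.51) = 2.45*c^3 - 2.81*c^2 + 2.48*c + 3.46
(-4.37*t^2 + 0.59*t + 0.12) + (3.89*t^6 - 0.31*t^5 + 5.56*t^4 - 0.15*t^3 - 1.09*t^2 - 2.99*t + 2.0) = 3.89*t^6 - 0.31*t^5 + 5.56*t^4 - 0.15*t^3 - 5.46*t^2 - 2.4*t + 2.12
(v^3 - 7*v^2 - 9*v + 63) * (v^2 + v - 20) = v^5 - 6*v^4 - 36*v^3 + 194*v^2 + 243*v - 1260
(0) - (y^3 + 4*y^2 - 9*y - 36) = -y^3 - 4*y^2 + 9*y + 36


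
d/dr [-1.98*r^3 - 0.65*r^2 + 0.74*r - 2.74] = -5.94*r^2 - 1.3*r + 0.74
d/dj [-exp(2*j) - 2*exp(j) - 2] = -2*(exp(j) + 1)*exp(j)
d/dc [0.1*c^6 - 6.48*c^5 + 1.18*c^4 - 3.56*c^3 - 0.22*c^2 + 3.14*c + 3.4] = 0.6*c^5 - 32.4*c^4 + 4.72*c^3 - 10.68*c^2 - 0.44*c + 3.14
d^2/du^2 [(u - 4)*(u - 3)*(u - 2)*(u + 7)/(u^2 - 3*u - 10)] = 2*(u^6 - 9*u^5 - 3*u^4 + 249*u^3 - 1194*u^2 + 5652*u - 11632)/(u^6 - 9*u^5 - 3*u^4 + 153*u^3 + 30*u^2 - 900*u - 1000)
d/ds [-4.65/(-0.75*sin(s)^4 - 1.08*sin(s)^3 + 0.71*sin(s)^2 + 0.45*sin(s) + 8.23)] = (-13.95*sin(s)^3 - 15.066*sin(s)^2 + 6.603*sin(s) + 2.0925)*cos(s)/(-0.75*sin(s)^4 - 1.08*sin(s)^3 + 0.71*sin(s)^2 + 0.45*sin(s) + 8.23)^2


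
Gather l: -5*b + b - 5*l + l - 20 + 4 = -4*b - 4*l - 16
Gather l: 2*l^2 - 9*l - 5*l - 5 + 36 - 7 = 2*l^2 - 14*l + 24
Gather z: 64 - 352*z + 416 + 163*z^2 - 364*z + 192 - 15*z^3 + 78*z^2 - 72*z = -15*z^3 + 241*z^2 - 788*z + 672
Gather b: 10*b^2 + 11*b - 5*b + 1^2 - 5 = 10*b^2 + 6*b - 4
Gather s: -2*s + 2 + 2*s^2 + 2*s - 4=2*s^2 - 2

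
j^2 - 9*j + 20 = (j - 5)*(j - 4)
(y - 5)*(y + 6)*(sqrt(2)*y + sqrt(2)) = sqrt(2)*y^3 + 2*sqrt(2)*y^2 - 29*sqrt(2)*y - 30*sqrt(2)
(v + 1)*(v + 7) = v^2 + 8*v + 7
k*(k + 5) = k^2 + 5*k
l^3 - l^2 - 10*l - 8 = (l - 4)*(l + 1)*(l + 2)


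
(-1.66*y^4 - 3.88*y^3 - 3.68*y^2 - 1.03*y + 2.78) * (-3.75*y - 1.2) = 6.225*y^5 + 16.542*y^4 + 18.456*y^3 + 8.2785*y^2 - 9.189*y - 3.336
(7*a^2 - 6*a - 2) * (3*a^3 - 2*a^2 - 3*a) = 21*a^5 - 32*a^4 - 15*a^3 + 22*a^2 + 6*a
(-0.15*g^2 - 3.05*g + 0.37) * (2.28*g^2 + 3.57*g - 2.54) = -0.342*g^4 - 7.4895*g^3 - 9.6639*g^2 + 9.0679*g - 0.9398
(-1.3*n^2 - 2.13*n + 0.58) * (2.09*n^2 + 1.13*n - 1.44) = -2.717*n^4 - 5.9207*n^3 + 0.6773*n^2 + 3.7226*n - 0.8352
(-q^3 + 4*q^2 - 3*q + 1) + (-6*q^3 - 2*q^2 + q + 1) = -7*q^3 + 2*q^2 - 2*q + 2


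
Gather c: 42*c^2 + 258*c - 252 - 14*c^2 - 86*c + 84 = 28*c^2 + 172*c - 168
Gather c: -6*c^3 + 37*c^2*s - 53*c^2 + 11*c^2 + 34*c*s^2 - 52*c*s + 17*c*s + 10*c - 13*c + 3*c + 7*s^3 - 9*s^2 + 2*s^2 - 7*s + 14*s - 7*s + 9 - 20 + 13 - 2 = -6*c^3 + c^2*(37*s - 42) + c*(34*s^2 - 35*s) + 7*s^3 - 7*s^2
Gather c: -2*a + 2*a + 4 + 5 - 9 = 0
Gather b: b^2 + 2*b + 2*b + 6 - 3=b^2 + 4*b + 3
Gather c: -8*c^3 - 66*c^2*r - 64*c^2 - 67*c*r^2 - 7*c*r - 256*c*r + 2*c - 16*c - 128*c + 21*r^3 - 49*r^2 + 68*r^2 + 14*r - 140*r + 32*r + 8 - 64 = -8*c^3 + c^2*(-66*r - 64) + c*(-67*r^2 - 263*r - 142) + 21*r^3 + 19*r^2 - 94*r - 56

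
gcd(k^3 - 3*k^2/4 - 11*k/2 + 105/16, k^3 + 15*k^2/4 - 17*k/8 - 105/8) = k^2 + 3*k/4 - 35/8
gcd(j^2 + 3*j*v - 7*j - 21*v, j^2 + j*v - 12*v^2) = 1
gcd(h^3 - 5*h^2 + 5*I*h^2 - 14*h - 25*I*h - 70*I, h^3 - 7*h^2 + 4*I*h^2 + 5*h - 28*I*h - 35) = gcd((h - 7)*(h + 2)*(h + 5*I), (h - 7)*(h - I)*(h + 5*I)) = h^2 + h*(-7 + 5*I) - 35*I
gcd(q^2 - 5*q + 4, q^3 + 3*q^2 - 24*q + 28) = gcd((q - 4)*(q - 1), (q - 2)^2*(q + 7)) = 1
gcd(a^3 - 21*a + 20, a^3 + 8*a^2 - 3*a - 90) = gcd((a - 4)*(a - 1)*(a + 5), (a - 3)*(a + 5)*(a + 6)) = a + 5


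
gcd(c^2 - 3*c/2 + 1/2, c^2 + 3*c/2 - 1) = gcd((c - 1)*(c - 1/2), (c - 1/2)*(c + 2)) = c - 1/2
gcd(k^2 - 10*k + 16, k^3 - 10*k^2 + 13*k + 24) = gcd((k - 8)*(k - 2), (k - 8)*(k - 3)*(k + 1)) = k - 8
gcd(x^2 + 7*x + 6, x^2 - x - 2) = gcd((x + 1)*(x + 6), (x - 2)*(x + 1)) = x + 1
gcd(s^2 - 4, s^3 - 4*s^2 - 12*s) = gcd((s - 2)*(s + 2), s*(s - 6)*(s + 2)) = s + 2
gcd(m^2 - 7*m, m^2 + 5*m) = m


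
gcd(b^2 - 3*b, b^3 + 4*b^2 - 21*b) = b^2 - 3*b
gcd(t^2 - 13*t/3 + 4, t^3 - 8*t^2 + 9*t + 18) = t - 3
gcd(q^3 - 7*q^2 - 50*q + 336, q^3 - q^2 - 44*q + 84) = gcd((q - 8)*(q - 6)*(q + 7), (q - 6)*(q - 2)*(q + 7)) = q^2 + q - 42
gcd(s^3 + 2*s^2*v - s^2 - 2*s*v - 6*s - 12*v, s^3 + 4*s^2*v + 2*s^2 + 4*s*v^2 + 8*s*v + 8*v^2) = s^2 + 2*s*v + 2*s + 4*v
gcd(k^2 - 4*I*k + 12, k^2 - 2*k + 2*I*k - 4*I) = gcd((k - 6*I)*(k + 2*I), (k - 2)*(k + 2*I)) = k + 2*I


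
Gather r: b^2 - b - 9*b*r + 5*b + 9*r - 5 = b^2 + 4*b + r*(9 - 9*b) - 5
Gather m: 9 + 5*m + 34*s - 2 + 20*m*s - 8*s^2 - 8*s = m*(20*s + 5) - 8*s^2 + 26*s + 7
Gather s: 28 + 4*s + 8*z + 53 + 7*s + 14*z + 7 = 11*s + 22*z + 88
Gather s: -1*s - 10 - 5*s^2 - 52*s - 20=-5*s^2 - 53*s - 30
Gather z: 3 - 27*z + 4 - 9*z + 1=8 - 36*z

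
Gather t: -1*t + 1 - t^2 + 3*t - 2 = -t^2 + 2*t - 1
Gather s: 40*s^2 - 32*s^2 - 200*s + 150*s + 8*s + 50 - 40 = 8*s^2 - 42*s + 10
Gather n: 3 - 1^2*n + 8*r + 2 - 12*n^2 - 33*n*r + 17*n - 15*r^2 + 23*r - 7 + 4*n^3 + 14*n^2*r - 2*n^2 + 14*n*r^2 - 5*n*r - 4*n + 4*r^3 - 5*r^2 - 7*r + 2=4*n^3 + n^2*(14*r - 14) + n*(14*r^2 - 38*r + 12) + 4*r^3 - 20*r^2 + 24*r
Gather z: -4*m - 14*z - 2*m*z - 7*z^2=-4*m - 7*z^2 + z*(-2*m - 14)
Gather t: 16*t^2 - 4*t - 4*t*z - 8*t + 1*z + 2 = 16*t^2 + t*(-4*z - 12) + z + 2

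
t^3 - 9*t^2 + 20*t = t*(t - 5)*(t - 4)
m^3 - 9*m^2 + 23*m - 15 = (m - 5)*(m - 3)*(m - 1)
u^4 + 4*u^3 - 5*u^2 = u^2*(u - 1)*(u + 5)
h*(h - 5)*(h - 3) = h^3 - 8*h^2 + 15*h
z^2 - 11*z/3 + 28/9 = (z - 7/3)*(z - 4/3)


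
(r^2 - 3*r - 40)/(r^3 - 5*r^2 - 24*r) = (r + 5)/(r*(r + 3))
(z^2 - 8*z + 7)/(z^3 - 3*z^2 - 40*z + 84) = (z - 1)/(z^2 + 4*z - 12)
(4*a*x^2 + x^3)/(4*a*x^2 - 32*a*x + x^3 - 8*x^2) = x/(x - 8)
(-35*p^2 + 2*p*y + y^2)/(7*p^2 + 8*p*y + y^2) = (-5*p + y)/(p + y)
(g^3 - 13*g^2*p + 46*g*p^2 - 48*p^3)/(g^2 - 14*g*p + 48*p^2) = (-g^2 + 5*g*p - 6*p^2)/(-g + 6*p)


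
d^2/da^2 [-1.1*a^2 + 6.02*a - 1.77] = -2.20000000000000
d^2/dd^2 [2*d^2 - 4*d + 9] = 4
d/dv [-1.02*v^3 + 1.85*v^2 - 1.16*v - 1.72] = -3.06*v^2 + 3.7*v - 1.16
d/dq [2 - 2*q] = -2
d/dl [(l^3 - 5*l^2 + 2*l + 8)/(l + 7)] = 2*(l^3 + 8*l^2 - 35*l + 3)/(l^2 + 14*l + 49)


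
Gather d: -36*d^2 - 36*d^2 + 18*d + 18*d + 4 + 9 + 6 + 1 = -72*d^2 + 36*d + 20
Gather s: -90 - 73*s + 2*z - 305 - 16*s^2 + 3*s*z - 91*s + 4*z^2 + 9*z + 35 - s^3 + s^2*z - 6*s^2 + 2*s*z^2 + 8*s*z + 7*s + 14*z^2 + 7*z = -s^3 + s^2*(z - 22) + s*(2*z^2 + 11*z - 157) + 18*z^2 + 18*z - 360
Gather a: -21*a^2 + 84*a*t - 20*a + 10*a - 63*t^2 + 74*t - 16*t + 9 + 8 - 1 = -21*a^2 + a*(84*t - 10) - 63*t^2 + 58*t + 16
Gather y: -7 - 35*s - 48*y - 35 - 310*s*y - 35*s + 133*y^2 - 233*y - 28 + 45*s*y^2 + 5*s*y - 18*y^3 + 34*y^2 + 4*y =-70*s - 18*y^3 + y^2*(45*s + 167) + y*(-305*s - 277) - 70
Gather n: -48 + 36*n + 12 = 36*n - 36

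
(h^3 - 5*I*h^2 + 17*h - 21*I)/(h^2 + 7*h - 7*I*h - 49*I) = (h^2 + 2*I*h + 3)/(h + 7)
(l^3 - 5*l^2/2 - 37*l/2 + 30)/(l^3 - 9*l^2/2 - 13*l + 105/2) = (2*l^2 + 5*l - 12)/(2*l^2 + l - 21)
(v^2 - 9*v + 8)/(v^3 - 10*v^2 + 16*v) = (v - 1)/(v*(v - 2))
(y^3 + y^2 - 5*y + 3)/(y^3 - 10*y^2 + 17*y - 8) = (y + 3)/(y - 8)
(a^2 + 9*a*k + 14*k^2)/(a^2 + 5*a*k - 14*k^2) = (a + 2*k)/(a - 2*k)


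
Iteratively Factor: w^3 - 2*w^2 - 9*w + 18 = (w - 3)*(w^2 + w - 6) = (w - 3)*(w - 2)*(w + 3)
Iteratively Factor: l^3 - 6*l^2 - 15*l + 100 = (l - 5)*(l^2 - l - 20) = (l - 5)^2*(l + 4)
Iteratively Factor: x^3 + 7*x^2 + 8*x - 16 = (x + 4)*(x^2 + 3*x - 4) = (x - 1)*(x + 4)*(x + 4)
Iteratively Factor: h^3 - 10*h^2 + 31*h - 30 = (h - 5)*(h^2 - 5*h + 6) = (h - 5)*(h - 3)*(h - 2)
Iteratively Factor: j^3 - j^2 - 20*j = (j)*(j^2 - j - 20) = j*(j - 5)*(j + 4)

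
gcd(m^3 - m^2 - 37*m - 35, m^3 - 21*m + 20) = m + 5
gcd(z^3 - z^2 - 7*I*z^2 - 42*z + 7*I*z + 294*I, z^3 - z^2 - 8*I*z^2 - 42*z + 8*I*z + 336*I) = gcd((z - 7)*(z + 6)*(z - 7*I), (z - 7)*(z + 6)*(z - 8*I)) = z^2 - z - 42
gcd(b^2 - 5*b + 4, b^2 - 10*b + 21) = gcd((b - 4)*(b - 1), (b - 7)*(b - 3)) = 1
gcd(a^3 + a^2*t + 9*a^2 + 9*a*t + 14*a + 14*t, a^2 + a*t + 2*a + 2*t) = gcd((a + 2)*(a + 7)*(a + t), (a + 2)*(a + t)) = a^2 + a*t + 2*a + 2*t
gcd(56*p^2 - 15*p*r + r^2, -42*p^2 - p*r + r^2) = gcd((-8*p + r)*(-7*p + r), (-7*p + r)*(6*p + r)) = 7*p - r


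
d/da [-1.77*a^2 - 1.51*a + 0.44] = -3.54*a - 1.51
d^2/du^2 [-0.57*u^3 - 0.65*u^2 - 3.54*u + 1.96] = -3.42*u - 1.3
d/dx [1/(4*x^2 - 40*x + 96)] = (5 - x)/(2*(x^2 - 10*x + 24)^2)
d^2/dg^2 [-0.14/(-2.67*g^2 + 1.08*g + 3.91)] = (1.996092*g^2 - 0.807408*g - 0.14*(5.34*g - 1.08)*(10.68*g - 2.16) - 2.923116)/(-2.67*g^2 + 1.08*g + 3.91)^3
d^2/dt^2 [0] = 0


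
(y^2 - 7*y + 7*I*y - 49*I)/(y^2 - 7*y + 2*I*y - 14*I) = (y + 7*I)/(y + 2*I)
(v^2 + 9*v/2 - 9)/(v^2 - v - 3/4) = 2*(v + 6)/(2*v + 1)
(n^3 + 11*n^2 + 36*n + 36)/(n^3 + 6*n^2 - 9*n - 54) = (n + 2)/(n - 3)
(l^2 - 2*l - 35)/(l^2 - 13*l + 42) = (l + 5)/(l - 6)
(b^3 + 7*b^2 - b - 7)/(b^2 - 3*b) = (b^3 + 7*b^2 - b - 7)/(b*(b - 3))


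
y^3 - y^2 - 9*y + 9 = (y - 3)*(y - 1)*(y + 3)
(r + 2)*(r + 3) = r^2 + 5*r + 6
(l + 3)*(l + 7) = l^2 + 10*l + 21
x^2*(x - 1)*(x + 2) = x^4 + x^3 - 2*x^2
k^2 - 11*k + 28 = (k - 7)*(k - 4)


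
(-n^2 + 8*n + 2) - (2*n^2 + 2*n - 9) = -3*n^2 + 6*n + 11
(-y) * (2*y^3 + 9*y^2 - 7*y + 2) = -2*y^4 - 9*y^3 + 7*y^2 - 2*y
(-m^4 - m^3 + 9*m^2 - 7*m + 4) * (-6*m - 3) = 6*m^5 + 9*m^4 - 51*m^3 + 15*m^2 - 3*m - 12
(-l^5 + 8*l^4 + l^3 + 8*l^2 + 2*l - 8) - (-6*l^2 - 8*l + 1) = -l^5 + 8*l^4 + l^3 + 14*l^2 + 10*l - 9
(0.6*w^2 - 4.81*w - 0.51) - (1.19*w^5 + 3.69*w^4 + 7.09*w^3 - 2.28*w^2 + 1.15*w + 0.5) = -1.19*w^5 - 3.69*w^4 - 7.09*w^3 + 2.88*w^2 - 5.96*w - 1.01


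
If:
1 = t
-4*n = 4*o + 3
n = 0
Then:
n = 0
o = -3/4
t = 1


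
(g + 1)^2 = g^2 + 2*g + 1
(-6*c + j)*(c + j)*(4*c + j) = -24*c^3 - 26*c^2*j - c*j^2 + j^3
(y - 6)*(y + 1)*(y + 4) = y^3 - y^2 - 26*y - 24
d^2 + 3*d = d*(d + 3)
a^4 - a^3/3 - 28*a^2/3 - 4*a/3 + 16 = (a - 3)*(a - 4/3)*(a + 2)^2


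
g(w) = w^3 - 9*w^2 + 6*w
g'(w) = 3*w^2 - 18*w + 6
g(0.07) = 0.38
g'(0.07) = 4.75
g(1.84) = -13.20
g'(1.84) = -16.96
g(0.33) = 1.04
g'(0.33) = 0.39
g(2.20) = -19.71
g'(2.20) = -19.08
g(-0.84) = -11.98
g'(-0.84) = 23.24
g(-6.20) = -621.49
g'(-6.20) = 232.92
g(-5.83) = -539.04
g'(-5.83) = 212.91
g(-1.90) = -50.75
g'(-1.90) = 51.03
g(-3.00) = -126.00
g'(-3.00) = 87.00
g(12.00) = 504.00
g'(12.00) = 222.00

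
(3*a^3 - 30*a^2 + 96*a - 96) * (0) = 0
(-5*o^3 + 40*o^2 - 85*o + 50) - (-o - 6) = -5*o^3 + 40*o^2 - 84*o + 56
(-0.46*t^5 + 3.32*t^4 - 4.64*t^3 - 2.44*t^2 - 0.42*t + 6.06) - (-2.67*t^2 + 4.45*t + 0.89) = -0.46*t^5 + 3.32*t^4 - 4.64*t^3 + 0.23*t^2 - 4.87*t + 5.17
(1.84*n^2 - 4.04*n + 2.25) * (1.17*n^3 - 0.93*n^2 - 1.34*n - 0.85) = 2.1528*n^5 - 6.438*n^4 + 3.9241*n^3 + 1.7571*n^2 + 0.419*n - 1.9125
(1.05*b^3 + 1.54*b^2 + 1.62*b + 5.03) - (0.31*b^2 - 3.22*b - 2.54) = 1.05*b^3 + 1.23*b^2 + 4.84*b + 7.57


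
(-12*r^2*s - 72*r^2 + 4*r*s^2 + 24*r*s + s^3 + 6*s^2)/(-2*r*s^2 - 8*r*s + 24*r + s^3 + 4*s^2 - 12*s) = (6*r + s)/(s - 2)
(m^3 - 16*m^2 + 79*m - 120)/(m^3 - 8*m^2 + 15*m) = (m - 8)/m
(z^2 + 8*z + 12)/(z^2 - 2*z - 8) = (z + 6)/(z - 4)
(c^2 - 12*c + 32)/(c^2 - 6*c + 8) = (c - 8)/(c - 2)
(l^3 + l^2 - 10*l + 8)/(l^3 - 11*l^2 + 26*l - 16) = (l + 4)/(l - 8)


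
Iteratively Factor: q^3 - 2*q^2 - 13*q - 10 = (q + 1)*(q^2 - 3*q - 10) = (q + 1)*(q + 2)*(q - 5)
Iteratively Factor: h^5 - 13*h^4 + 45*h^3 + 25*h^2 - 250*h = (h - 5)*(h^4 - 8*h^3 + 5*h^2 + 50*h) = (h - 5)*(h + 2)*(h^3 - 10*h^2 + 25*h) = h*(h - 5)*(h + 2)*(h^2 - 10*h + 25) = h*(h - 5)^2*(h + 2)*(h - 5)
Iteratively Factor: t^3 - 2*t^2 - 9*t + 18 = (t + 3)*(t^2 - 5*t + 6) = (t - 3)*(t + 3)*(t - 2)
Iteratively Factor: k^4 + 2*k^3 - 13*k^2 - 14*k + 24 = (k + 2)*(k^3 - 13*k + 12) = (k - 1)*(k + 2)*(k^2 + k - 12) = (k - 3)*(k - 1)*(k + 2)*(k + 4)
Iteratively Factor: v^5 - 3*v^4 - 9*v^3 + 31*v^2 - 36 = (v - 3)*(v^4 - 9*v^2 + 4*v + 12) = (v - 3)*(v - 2)*(v^3 + 2*v^2 - 5*v - 6) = (v - 3)*(v - 2)*(v + 1)*(v^2 + v - 6) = (v - 3)*(v - 2)*(v + 1)*(v + 3)*(v - 2)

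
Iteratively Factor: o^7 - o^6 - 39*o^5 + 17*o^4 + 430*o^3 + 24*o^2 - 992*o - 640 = (o - 2)*(o^6 + o^5 - 37*o^4 - 57*o^3 + 316*o^2 + 656*o + 320) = (o - 5)*(o - 2)*(o^5 + 6*o^4 - 7*o^3 - 92*o^2 - 144*o - 64) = (o - 5)*(o - 2)*(o + 4)*(o^4 + 2*o^3 - 15*o^2 - 32*o - 16) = (o - 5)*(o - 2)*(o + 1)*(o + 4)*(o^3 + o^2 - 16*o - 16) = (o - 5)*(o - 2)*(o + 1)*(o + 4)^2*(o^2 - 3*o - 4) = (o - 5)*(o - 2)*(o + 1)^2*(o + 4)^2*(o - 4)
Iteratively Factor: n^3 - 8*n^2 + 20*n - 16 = (n - 2)*(n^2 - 6*n + 8) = (n - 2)^2*(n - 4)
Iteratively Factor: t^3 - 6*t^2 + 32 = (t - 4)*(t^2 - 2*t - 8) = (t - 4)^2*(t + 2)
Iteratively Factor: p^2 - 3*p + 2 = (p - 2)*(p - 1)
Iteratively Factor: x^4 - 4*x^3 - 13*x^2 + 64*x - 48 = (x - 4)*(x^3 - 13*x + 12) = (x - 4)*(x + 4)*(x^2 - 4*x + 3) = (x - 4)*(x - 1)*(x + 4)*(x - 3)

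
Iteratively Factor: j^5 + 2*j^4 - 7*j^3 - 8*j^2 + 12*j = (j - 1)*(j^4 + 3*j^3 - 4*j^2 - 12*j) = (j - 2)*(j - 1)*(j^3 + 5*j^2 + 6*j) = j*(j - 2)*(j - 1)*(j^2 + 5*j + 6) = j*(j - 2)*(j - 1)*(j + 3)*(j + 2)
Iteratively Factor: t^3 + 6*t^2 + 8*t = (t + 4)*(t^2 + 2*t) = t*(t + 4)*(t + 2)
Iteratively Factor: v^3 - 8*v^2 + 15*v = (v - 3)*(v^2 - 5*v) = (v - 5)*(v - 3)*(v)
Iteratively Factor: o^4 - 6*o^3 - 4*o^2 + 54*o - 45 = (o - 1)*(o^3 - 5*o^2 - 9*o + 45) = (o - 3)*(o - 1)*(o^2 - 2*o - 15) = (o - 3)*(o - 1)*(o + 3)*(o - 5)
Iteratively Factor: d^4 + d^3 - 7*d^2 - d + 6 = (d - 1)*(d^3 + 2*d^2 - 5*d - 6) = (d - 1)*(d + 1)*(d^2 + d - 6) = (d - 1)*(d + 1)*(d + 3)*(d - 2)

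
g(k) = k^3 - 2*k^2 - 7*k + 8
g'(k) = 3*k^2 - 4*k - 7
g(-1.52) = 10.51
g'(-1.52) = 6.01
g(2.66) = -5.95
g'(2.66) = 3.59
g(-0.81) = 11.83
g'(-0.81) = -1.79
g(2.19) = -6.42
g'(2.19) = -1.37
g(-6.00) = -238.00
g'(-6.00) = 125.00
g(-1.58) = 10.12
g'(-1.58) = 6.81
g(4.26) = 19.19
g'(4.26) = 30.40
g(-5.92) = -228.13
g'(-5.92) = 121.82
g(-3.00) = -16.00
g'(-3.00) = 32.00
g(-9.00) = -820.00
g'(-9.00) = 272.00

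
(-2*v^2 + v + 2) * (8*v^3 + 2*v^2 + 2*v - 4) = -16*v^5 + 4*v^4 + 14*v^3 + 14*v^2 - 8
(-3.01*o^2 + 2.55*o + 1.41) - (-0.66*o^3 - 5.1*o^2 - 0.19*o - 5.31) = 0.66*o^3 + 2.09*o^2 + 2.74*o + 6.72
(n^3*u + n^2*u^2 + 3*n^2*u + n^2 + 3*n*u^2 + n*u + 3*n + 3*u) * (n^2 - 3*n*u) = n^5*u - 2*n^4*u^2 + 3*n^4*u + n^4 - 3*n^3*u^3 - 6*n^3*u^2 - 2*n^3*u + 3*n^3 - 9*n^2*u^3 - 3*n^2*u^2 - 6*n^2*u - 9*n*u^2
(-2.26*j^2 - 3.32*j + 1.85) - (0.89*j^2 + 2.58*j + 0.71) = -3.15*j^2 - 5.9*j + 1.14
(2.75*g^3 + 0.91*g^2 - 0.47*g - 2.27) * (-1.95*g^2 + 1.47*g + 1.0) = -5.3625*g^5 + 2.268*g^4 + 5.0042*g^3 + 4.6456*g^2 - 3.8069*g - 2.27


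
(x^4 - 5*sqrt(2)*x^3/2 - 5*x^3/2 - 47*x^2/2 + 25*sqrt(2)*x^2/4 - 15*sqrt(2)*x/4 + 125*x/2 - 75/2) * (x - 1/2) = x^5 - 5*sqrt(2)*x^4/2 - 3*x^4 - 89*x^3/4 + 15*sqrt(2)*x^3/2 - 55*sqrt(2)*x^2/8 + 297*x^2/4 - 275*x/4 + 15*sqrt(2)*x/8 + 75/4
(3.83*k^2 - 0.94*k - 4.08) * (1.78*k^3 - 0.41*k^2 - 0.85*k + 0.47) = 6.8174*k^5 - 3.2435*k^4 - 10.1325*k^3 + 4.2719*k^2 + 3.0262*k - 1.9176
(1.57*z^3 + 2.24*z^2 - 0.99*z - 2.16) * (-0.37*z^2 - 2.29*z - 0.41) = -0.5809*z^5 - 4.4241*z^4 - 5.407*z^3 + 2.1479*z^2 + 5.3523*z + 0.8856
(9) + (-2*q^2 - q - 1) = -2*q^2 - q + 8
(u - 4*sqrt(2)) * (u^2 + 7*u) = u^3 - 4*sqrt(2)*u^2 + 7*u^2 - 28*sqrt(2)*u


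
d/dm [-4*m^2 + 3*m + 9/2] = 3 - 8*m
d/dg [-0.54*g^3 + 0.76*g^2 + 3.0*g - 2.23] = -1.62*g^2 + 1.52*g + 3.0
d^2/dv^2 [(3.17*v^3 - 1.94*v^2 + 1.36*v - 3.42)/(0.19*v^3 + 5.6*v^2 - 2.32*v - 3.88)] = (-6.885828*v^6 + 8.67859199999987*v^5 + 30.112872*v^4 + 129.72472*v^3 - 704.134368*v^2 + 715.103664*v - 268.33056)/(0.006859*v^9 + 0.60648*v^8 + 17.623944*v^7 + 160.384916*v^6 - 239.967552*v^5 - 264.344256*v^4 + 298.5476*v^3 + 190.262784*v^2 - 104.778624*v - 58.411072)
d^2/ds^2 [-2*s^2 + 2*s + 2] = -4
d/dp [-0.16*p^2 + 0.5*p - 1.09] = 0.5 - 0.32*p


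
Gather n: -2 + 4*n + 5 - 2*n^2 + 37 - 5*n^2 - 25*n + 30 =-7*n^2 - 21*n + 70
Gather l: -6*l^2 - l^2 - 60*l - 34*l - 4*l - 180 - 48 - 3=-7*l^2 - 98*l - 231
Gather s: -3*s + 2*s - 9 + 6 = -s - 3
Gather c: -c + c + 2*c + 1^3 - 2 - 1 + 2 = 2*c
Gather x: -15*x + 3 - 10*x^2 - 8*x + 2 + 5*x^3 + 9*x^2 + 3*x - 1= 5*x^3 - x^2 - 20*x + 4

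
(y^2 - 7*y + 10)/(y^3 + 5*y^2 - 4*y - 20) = (y - 5)/(y^2 + 7*y + 10)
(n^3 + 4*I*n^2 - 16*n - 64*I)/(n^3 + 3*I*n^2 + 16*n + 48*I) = (n^2 - 16)/(n^2 - I*n + 12)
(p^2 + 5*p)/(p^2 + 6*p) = (p + 5)/(p + 6)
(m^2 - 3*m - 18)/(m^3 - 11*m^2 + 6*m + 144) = 1/(m - 8)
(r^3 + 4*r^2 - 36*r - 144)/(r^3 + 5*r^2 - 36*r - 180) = (r + 4)/(r + 5)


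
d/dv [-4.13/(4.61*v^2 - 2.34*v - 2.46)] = (38.0786*v - 9.6642)/(-4.61*v^2 + 2.34*v + 2.46)^2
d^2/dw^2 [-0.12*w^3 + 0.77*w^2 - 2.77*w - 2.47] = 1.54 - 0.72*w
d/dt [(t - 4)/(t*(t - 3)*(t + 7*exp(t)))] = (t*(4 - t)*(t + 7*exp(t)) - t*(t - 4)*(t - 3)*(7*exp(t) + 1) + t*(t - 3)*(t + 7*exp(t)) + (4 - t)*(t - 3)*(t + 7*exp(t)))/(t^2*(t - 3)^2*(t + 7*exp(t))^2)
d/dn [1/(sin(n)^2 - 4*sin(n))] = 2*(2 - sin(n))*cos(n)/((sin(n) - 4)^2*sin(n)^2)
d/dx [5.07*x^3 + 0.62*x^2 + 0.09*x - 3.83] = 15.21*x^2 + 1.24*x + 0.09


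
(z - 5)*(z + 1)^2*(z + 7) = z^4 + 4*z^3 - 30*z^2 - 68*z - 35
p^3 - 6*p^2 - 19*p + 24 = (p - 8)*(p - 1)*(p + 3)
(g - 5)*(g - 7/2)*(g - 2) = g^3 - 21*g^2/2 + 69*g/2 - 35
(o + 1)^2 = o^2 + 2*o + 1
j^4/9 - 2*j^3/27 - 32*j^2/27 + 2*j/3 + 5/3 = (j/3 + 1/3)*(j/3 + 1)*(j - 3)*(j - 5/3)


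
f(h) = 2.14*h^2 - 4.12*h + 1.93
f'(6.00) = 21.56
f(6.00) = 54.25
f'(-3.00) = -16.96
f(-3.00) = 33.55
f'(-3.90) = -20.81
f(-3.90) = 50.55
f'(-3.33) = -18.37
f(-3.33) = 39.38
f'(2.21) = 5.34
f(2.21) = 3.28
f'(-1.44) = -10.28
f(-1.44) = 12.30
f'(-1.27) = -9.56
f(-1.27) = 10.61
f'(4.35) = 14.50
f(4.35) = 24.50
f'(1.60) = 2.73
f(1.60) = 0.82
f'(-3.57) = -19.40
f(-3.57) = 43.91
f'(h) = 4.28*h - 4.12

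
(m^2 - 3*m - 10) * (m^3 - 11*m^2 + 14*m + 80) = m^5 - 14*m^4 + 37*m^3 + 148*m^2 - 380*m - 800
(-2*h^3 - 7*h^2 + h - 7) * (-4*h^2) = 8*h^5 + 28*h^4 - 4*h^3 + 28*h^2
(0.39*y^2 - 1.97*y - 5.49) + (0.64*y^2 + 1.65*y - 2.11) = 1.03*y^2 - 0.32*y - 7.6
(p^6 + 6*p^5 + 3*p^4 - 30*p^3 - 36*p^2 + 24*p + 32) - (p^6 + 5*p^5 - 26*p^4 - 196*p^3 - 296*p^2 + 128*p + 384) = p^5 + 29*p^4 + 166*p^3 + 260*p^2 - 104*p - 352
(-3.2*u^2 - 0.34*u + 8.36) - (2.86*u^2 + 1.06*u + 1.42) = -6.06*u^2 - 1.4*u + 6.94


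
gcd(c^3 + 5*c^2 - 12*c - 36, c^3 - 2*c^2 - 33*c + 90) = c^2 + 3*c - 18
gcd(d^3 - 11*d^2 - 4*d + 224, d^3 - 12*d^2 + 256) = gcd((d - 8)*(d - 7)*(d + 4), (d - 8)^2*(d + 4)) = d^2 - 4*d - 32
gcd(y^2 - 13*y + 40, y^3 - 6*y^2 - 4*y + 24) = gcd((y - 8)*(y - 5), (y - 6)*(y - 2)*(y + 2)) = 1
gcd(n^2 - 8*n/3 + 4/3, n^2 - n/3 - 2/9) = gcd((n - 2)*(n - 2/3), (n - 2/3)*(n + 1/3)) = n - 2/3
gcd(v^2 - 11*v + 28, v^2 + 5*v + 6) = 1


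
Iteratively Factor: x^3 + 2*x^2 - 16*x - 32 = (x + 4)*(x^2 - 2*x - 8) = (x - 4)*(x + 4)*(x + 2)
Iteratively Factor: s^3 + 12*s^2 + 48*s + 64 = (s + 4)*(s^2 + 8*s + 16) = (s + 4)^2*(s + 4)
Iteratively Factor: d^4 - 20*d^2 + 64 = (d + 4)*(d^3 - 4*d^2 - 4*d + 16) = (d + 2)*(d + 4)*(d^2 - 6*d + 8) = (d - 4)*(d + 2)*(d + 4)*(d - 2)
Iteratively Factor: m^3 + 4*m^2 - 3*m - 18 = (m + 3)*(m^2 + m - 6) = (m + 3)^2*(m - 2)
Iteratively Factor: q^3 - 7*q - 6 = (q + 1)*(q^2 - q - 6) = (q + 1)*(q + 2)*(q - 3)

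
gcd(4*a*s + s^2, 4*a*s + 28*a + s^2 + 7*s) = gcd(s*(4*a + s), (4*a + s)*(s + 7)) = 4*a + s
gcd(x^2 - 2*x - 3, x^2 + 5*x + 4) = x + 1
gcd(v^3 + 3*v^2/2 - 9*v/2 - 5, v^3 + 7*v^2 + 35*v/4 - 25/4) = v + 5/2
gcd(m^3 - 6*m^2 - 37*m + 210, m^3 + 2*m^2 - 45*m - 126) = m^2 - m - 42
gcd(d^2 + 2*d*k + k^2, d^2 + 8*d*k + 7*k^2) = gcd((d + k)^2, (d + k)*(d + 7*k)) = d + k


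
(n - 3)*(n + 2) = n^2 - n - 6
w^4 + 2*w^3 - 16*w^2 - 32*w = w*(w - 4)*(w + 2)*(w + 4)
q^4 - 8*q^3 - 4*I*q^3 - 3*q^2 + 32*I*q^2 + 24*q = q*(q - 8)*(q - 3*I)*(q - I)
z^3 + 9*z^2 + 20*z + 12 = (z + 1)*(z + 2)*(z + 6)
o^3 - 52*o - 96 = (o - 8)*(o + 2)*(o + 6)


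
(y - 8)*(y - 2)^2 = y^3 - 12*y^2 + 36*y - 32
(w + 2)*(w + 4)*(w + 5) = w^3 + 11*w^2 + 38*w + 40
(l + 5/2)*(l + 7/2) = l^2 + 6*l + 35/4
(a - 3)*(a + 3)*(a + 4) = a^3 + 4*a^2 - 9*a - 36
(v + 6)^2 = v^2 + 12*v + 36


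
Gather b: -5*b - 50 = -5*b - 50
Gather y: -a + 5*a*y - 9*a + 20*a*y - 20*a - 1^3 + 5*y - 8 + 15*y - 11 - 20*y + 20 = 25*a*y - 30*a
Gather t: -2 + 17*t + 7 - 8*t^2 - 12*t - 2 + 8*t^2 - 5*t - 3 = 0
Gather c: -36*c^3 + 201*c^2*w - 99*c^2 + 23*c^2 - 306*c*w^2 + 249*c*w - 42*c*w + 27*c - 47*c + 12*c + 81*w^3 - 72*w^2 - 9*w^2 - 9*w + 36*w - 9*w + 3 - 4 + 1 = -36*c^3 + c^2*(201*w - 76) + c*(-306*w^2 + 207*w - 8) + 81*w^3 - 81*w^2 + 18*w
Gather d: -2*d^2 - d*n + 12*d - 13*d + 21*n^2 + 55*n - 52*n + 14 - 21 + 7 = -2*d^2 + d*(-n - 1) + 21*n^2 + 3*n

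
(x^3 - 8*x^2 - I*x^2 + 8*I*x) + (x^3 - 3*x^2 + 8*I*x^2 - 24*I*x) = 2*x^3 - 11*x^2 + 7*I*x^2 - 16*I*x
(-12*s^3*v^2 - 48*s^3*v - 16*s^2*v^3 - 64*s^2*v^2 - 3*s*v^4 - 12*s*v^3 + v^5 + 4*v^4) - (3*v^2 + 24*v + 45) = -12*s^3*v^2 - 48*s^3*v - 16*s^2*v^3 - 64*s^2*v^2 - 3*s*v^4 - 12*s*v^3 + v^5 + 4*v^4 - 3*v^2 - 24*v - 45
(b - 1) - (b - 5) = 4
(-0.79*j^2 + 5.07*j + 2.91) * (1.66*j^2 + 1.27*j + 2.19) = -1.3114*j^4 + 7.4129*j^3 + 9.5394*j^2 + 14.799*j + 6.3729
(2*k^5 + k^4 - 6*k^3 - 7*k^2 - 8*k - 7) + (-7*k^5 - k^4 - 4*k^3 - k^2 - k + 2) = -5*k^5 - 10*k^3 - 8*k^2 - 9*k - 5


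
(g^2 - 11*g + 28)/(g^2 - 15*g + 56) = (g - 4)/(g - 8)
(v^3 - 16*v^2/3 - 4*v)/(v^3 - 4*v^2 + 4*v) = (v^2 - 16*v/3 - 4)/(v^2 - 4*v + 4)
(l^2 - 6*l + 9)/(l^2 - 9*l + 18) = (l - 3)/(l - 6)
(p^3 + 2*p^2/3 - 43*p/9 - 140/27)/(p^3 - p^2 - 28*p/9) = (p + 5/3)/p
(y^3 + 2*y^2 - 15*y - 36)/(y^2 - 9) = (y^2 - y - 12)/(y - 3)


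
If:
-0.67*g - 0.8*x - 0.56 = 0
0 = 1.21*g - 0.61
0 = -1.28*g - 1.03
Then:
No Solution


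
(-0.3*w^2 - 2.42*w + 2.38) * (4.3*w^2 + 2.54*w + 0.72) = -1.29*w^4 - 11.168*w^3 + 3.8712*w^2 + 4.3028*w + 1.7136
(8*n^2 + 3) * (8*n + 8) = 64*n^3 + 64*n^2 + 24*n + 24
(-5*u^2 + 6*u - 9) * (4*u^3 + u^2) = -20*u^5 + 19*u^4 - 30*u^3 - 9*u^2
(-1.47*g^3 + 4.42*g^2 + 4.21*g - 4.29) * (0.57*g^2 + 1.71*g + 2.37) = -0.8379*g^5 + 0.00569999999999959*g^4 + 6.474*g^3 + 15.2292*g^2 + 2.6418*g - 10.1673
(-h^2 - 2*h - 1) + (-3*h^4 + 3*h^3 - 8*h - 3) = -3*h^4 + 3*h^3 - h^2 - 10*h - 4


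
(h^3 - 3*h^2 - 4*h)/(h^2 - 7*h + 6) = h*(h^2 - 3*h - 4)/(h^2 - 7*h + 6)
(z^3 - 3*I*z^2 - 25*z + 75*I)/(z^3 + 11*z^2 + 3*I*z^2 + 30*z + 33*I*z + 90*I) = (z^2 - z*(5 + 3*I) + 15*I)/(z^2 + 3*z*(2 + I) + 18*I)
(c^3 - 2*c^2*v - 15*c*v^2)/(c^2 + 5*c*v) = (c^2 - 2*c*v - 15*v^2)/(c + 5*v)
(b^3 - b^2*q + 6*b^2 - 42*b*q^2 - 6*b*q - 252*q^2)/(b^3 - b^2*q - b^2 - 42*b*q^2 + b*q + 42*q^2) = (b + 6)/(b - 1)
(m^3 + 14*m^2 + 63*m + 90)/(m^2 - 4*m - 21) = (m^2 + 11*m + 30)/(m - 7)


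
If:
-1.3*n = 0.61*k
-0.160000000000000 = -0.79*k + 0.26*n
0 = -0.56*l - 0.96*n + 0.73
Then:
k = 0.18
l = 1.44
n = -0.08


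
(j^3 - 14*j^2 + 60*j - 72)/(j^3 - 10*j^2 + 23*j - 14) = (j^2 - 12*j + 36)/(j^2 - 8*j + 7)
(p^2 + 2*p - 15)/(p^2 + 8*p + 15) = (p - 3)/(p + 3)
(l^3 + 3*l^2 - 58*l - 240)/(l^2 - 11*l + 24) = (l^2 + 11*l + 30)/(l - 3)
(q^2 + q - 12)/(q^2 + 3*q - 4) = (q - 3)/(q - 1)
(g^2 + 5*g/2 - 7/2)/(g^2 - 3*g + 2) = (g + 7/2)/(g - 2)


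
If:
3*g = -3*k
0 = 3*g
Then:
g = 0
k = 0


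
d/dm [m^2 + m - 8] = 2*m + 1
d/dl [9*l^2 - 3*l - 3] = 18*l - 3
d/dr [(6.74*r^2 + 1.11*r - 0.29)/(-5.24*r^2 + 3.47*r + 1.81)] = (29.2042*r^2 + 21.3596*r + 3.0154)/(27.4576*r^4 - 36.3656*r^3 - 6.9279*r^2 + 12.5614*r + 3.2761)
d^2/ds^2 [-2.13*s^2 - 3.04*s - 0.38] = -4.26000000000000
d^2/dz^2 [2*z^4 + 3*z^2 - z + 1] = 24*z^2 + 6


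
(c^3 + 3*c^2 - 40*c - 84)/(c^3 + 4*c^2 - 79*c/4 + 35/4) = 4*(c^2 - 4*c - 12)/(4*c^2 - 12*c + 5)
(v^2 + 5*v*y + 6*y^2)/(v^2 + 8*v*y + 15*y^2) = (v + 2*y)/(v + 5*y)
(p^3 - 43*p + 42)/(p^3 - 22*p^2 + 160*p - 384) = (p^2 + 6*p - 7)/(p^2 - 16*p + 64)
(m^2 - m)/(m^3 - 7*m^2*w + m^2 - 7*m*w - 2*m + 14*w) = m/(m^2 - 7*m*w + 2*m - 14*w)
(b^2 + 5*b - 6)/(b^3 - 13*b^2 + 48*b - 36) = (b + 6)/(b^2 - 12*b + 36)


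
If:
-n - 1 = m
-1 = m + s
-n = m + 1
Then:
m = -s - 1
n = s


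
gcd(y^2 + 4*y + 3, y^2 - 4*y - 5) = y + 1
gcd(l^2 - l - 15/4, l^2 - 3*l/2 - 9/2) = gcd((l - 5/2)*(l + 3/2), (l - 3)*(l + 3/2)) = l + 3/2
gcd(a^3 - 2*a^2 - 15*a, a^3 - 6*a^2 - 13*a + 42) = a + 3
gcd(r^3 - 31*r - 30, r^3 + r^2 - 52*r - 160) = r + 5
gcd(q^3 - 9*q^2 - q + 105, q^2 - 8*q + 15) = q - 5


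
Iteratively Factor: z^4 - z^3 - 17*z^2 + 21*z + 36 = (z + 4)*(z^3 - 5*z^2 + 3*z + 9) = (z - 3)*(z + 4)*(z^2 - 2*z - 3) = (z - 3)*(z + 1)*(z + 4)*(z - 3)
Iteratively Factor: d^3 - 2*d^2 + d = (d)*(d^2 - 2*d + 1) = d*(d - 1)*(d - 1)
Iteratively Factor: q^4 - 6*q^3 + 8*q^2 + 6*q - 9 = (q + 1)*(q^3 - 7*q^2 + 15*q - 9) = (q - 3)*(q + 1)*(q^2 - 4*q + 3) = (q - 3)*(q - 1)*(q + 1)*(q - 3)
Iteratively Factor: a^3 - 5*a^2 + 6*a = (a - 2)*(a^2 - 3*a) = a*(a - 2)*(a - 3)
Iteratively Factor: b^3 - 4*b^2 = (b - 4)*(b^2) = b*(b - 4)*(b)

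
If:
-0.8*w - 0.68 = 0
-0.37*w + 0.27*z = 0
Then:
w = -0.85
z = -1.16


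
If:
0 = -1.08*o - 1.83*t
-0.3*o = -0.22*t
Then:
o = 0.00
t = 0.00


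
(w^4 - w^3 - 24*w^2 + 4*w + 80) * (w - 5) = w^5 - 6*w^4 - 19*w^3 + 124*w^2 + 60*w - 400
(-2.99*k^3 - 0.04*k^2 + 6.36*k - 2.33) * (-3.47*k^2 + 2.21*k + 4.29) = 10.3753*k^5 - 6.4691*k^4 - 34.9847*k^3 + 21.9691*k^2 + 22.1351*k - 9.9957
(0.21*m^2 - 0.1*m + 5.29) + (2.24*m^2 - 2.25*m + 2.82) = 2.45*m^2 - 2.35*m + 8.11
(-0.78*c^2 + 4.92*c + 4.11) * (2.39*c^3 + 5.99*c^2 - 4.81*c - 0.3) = -1.8642*c^5 + 7.0866*c^4 + 43.0455*c^3 + 1.1877*c^2 - 21.2451*c - 1.233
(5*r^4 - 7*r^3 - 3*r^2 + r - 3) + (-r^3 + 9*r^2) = 5*r^4 - 8*r^3 + 6*r^2 + r - 3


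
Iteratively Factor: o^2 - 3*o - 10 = (o + 2)*(o - 5)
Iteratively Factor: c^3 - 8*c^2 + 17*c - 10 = (c - 1)*(c^2 - 7*c + 10) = (c - 2)*(c - 1)*(c - 5)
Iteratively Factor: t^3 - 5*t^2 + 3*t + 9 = (t - 3)*(t^2 - 2*t - 3) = (t - 3)*(t + 1)*(t - 3)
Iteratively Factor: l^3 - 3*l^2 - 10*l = (l - 5)*(l^2 + 2*l) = l*(l - 5)*(l + 2)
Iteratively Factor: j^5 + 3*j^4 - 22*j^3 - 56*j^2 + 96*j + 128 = (j - 4)*(j^4 + 7*j^3 + 6*j^2 - 32*j - 32) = (j - 4)*(j + 1)*(j^3 + 6*j^2 - 32) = (j - 4)*(j - 2)*(j + 1)*(j^2 + 8*j + 16) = (j - 4)*(j - 2)*(j + 1)*(j + 4)*(j + 4)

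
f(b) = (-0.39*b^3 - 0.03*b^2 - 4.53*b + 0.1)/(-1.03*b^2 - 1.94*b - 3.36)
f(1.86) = 1.04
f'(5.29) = 0.30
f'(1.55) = 0.29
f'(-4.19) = 0.08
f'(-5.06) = 0.16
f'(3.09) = 0.25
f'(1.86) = 0.26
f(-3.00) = -3.52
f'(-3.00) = -0.00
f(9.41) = 3.28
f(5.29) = 1.94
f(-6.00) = -3.83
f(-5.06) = -3.65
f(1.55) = 0.96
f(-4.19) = -3.55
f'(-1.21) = 1.91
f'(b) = (2.06*b + 1.94)*(-0.39*b^3 - 0.03*b^2 - 4.53*b + 0.1)/(-1.03*b^2 - 1.94*b - 3.36)^2 + (-1.17*b^2 - 0.06*b - 4.53)/(-1.03*b^2 - 1.94*b - 3.36)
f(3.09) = 1.34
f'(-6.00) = 0.22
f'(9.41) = 0.34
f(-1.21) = -2.47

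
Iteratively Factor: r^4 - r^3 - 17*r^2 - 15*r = (r + 1)*(r^3 - 2*r^2 - 15*r) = r*(r + 1)*(r^2 - 2*r - 15) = r*(r + 1)*(r + 3)*(r - 5)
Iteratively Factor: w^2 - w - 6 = (w - 3)*(w + 2)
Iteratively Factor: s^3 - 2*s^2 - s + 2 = (s - 1)*(s^2 - s - 2) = (s - 2)*(s - 1)*(s + 1)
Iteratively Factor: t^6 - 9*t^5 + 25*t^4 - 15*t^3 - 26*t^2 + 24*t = (t)*(t^5 - 9*t^4 + 25*t^3 - 15*t^2 - 26*t + 24) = t*(t - 1)*(t^4 - 8*t^3 + 17*t^2 + 2*t - 24) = t*(t - 3)*(t - 1)*(t^3 - 5*t^2 + 2*t + 8) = t*(t - 4)*(t - 3)*(t - 1)*(t^2 - t - 2) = t*(t - 4)*(t - 3)*(t - 1)*(t + 1)*(t - 2)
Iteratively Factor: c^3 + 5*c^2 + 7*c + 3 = (c + 1)*(c^2 + 4*c + 3) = (c + 1)*(c + 3)*(c + 1)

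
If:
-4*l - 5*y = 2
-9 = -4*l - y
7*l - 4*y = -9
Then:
No Solution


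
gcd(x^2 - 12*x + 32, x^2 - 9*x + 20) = x - 4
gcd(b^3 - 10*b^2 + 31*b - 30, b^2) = 1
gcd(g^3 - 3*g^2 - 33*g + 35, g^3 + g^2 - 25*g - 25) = g + 5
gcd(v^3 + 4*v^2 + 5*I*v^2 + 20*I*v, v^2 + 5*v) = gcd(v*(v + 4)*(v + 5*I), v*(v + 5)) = v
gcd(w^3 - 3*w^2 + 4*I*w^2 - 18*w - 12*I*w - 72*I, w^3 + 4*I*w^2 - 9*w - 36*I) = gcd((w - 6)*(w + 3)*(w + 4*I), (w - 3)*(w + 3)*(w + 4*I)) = w^2 + w*(3 + 4*I) + 12*I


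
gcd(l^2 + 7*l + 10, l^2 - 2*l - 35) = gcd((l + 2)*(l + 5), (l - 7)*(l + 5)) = l + 5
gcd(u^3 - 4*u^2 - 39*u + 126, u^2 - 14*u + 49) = u - 7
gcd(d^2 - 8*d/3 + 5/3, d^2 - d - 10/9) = d - 5/3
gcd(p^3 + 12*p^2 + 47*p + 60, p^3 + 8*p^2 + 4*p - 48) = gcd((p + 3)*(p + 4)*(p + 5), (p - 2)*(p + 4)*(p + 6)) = p + 4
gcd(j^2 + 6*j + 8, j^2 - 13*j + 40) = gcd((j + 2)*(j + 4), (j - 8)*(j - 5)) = 1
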